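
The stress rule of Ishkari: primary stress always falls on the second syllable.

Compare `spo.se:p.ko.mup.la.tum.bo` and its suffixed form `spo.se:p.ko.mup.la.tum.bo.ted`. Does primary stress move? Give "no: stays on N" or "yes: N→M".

no: stays on 2

Base `spo.se:p.ko.mup.la.tum.bo` (7 syllables):
  The word has 7 syllables; the second syllable is syllable 2 (se:p).
  → primary stress on syllable 2.
Suffixed `spo.se:p.ko.mup.la.tum.bo.ted` (8 syllables):
  The word has 8 syllables; the second syllable is syllable 2 (se:p).
  → primary stress on syllable 2.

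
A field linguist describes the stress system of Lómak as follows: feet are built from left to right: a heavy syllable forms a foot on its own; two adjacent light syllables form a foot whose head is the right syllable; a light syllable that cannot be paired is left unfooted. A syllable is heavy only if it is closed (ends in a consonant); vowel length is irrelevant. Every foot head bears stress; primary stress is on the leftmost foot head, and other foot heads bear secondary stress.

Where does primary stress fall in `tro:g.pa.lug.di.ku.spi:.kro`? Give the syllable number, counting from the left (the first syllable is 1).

1

Weights: 1 tro:g H, 2 pa L, 3 lug H, 4 di L, 5 ku L, 6 spi: L, 7 kro L.
Parse left to right (heavy = foot alone; LL = one foot; stranded L unfooted): (ˈtro:g) pa (ˈlug) (di.ˈku) (spi:.ˈkro).
Foot heads: 1, 3, 5, 7.
Primary stress on the leftmost head = syllable 1.
Primary stress: syllable 1 → ˈtro:g.pa.lug.di.ku.spi:.kro.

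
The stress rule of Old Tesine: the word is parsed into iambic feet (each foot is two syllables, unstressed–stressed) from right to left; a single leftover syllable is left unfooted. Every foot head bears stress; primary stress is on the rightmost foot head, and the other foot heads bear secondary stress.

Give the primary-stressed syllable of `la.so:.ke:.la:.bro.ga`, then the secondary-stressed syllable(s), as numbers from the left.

primary 6, secondary 2, 4

Parse right to left into iambic (σˈσ) feet: (la.ˈso:) (ke:.ˈla:) (bro.ˈga).
Foot heads (stressed positions): 2, 4, 6.
End Rule Rightmost: primary stress on the rightmost head = syllable 6.
Secondary stress on 2, 4: la.ˌso:.ke:.ˌla:.bro.ˈga.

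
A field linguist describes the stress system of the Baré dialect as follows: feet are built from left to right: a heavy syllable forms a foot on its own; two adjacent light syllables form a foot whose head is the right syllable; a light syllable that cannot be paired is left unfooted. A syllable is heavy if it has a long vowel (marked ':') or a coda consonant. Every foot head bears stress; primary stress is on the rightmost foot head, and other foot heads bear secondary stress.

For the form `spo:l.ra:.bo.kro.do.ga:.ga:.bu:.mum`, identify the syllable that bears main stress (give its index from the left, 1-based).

Weights: 1 spo:l H, 2 ra: H, 3 bo L, 4 kro L, 5 do L, 6 ga: H, 7 ga: H, 8 bu: H, 9 mum H.
Parse left to right (heavy = foot alone; LL = one foot; stranded L unfooted): (ˈspo:l) (ˈra:) (bo.ˈkro) do (ˈga:) (ˈga:) (ˈbu:) (ˈmum).
Foot heads: 1, 2, 4, 6, 7, 8, 9.
Primary stress on the rightmost head = syllable 9.
Primary stress: syllable 9 → spo:l.ra:.bo.kro.do.ga:.ga:.bu:.ˈmum.

9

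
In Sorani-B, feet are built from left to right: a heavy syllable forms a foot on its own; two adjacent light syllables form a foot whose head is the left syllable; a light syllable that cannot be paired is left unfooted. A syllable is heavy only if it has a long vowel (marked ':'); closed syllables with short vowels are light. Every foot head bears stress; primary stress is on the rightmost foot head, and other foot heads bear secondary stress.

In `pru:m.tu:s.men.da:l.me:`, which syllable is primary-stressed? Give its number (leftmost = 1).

Weights: 1 pru:m H, 2 tu:s H, 3 men L, 4 da:l H, 5 me: H.
Parse left to right (heavy = foot alone; LL = one foot; stranded L unfooted): (ˈpru:m) (ˈtu:s) men (ˈda:l) (ˈme:).
Foot heads: 1, 2, 4, 5.
Primary stress on the rightmost head = syllable 5.
Primary stress: syllable 5 → pru:m.tu:s.men.da:l.ˈme:.

5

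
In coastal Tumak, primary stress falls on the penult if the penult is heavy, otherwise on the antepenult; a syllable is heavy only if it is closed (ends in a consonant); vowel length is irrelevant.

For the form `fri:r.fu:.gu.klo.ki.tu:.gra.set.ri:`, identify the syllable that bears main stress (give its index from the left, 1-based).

Weights: 7 gra L, 8 set H, 9 ri: L.
The penult (syllable 8, set) is heavy, so it takes stress.
Primary stress: syllable 8 → fri:r.fu:.gu.klo.ki.tu:.gra.ˈset.ri:.

8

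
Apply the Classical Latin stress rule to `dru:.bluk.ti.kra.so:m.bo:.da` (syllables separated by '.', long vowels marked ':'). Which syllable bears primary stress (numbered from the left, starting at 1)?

Classical Latin: stress the penult if heavy (long vowel or closed), else the antepenult.
Weights: 5 so:m H, 6 bo: H, 7 da L.
The penult (syllable 6, bo:) is heavy, so it takes stress.
Stress on syllable 6: dru:.bluk.ti.kra.so:m.ˈbo:.da.

6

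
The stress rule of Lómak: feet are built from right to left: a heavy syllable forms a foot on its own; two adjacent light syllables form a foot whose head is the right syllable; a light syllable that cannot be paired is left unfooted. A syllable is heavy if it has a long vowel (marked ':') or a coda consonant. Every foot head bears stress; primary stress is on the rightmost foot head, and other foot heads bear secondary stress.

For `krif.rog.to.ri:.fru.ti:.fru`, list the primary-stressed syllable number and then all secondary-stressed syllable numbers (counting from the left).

Weights: 1 krif H, 2 rog H, 3 to L, 4 ri: H, 5 fru L, 6 ti: H, 7 fru L.
Parse right to left (heavy = foot alone; LL = one foot; stranded L unfooted): (ˈkrif) (ˈrog) to (ˈri:) fru (ˈti:) fru.
Foot heads: 1, 2, 4, 6.
Primary stress on the rightmost head = syllable 6.
Secondary stress on 1, 2, 4: ˌkrif.ˌrog.to.ˌri:.fru.ˈti:.fru.

primary 6, secondary 1, 2, 4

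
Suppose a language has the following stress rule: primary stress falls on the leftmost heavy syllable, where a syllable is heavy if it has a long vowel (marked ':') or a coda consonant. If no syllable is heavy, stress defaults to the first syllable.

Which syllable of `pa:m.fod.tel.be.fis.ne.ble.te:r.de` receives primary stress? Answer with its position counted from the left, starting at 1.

Weights: 1 pa:m H, 2 fod H, 3 tel H, 4 be L, 5 fis H, 6 ne L, 7 ble L, 8 te:r H, 9 de L.
Heavy syllables in the domain: 1, 2, 3, 5, 8. The leftmost is syllable 1 (pa:m).
Primary stress: syllable 1 → ˈpa:m.fod.tel.be.fis.ne.ble.te:r.de.

1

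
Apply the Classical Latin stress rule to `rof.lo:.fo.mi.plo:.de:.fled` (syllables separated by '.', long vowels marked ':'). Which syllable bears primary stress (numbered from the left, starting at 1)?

Classical Latin: stress the penult if heavy (long vowel or closed), else the antepenult.
Weights: 5 plo: H, 6 de: H, 7 fled H.
The penult (syllable 6, de:) is heavy, so it takes stress.
Stress on syllable 6: rof.lo:.fo.mi.plo:.ˈde:.fled.

6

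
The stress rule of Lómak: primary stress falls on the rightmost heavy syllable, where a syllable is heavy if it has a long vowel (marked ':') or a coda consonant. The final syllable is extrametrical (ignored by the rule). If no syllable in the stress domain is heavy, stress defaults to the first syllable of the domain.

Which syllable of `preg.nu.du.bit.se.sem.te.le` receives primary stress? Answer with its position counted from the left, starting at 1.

6

The final syllable (8, le) is extrametrical; the stress domain is syllables 1–7.
Weights: 1 preg H, 2 nu L, 3 du L, 4 bit H, 5 se L, 6 sem H, 7 te L.
Heavy syllables in the domain: 1, 4, 6. The rightmost is syllable 6 (sem).
Primary stress: syllable 6 → preg.nu.du.bit.se.ˈsem.te.le.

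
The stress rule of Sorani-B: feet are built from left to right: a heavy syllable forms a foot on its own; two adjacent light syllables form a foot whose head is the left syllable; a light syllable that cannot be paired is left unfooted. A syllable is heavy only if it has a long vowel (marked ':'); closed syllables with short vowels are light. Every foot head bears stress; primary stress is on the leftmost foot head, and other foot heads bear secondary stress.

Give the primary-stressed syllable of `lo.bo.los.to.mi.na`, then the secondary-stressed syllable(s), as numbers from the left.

Weights: 1 lo L, 2 bo L, 3 los L, 4 to L, 5 mi L, 6 na L.
Parse left to right (heavy = foot alone; LL = one foot; stranded L unfooted): (ˈlo.bo) (ˈlos.to) (ˈmi.na).
Foot heads: 1, 3, 5.
Primary stress on the leftmost head = syllable 1.
Secondary stress on 3, 5: ˈlo.bo.ˌlos.to.ˌmi.na.

primary 1, secondary 3, 5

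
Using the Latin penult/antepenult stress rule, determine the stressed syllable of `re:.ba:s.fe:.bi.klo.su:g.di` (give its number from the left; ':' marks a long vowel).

6

Classical Latin: stress the penult if heavy (long vowel or closed), else the antepenult.
Weights: 5 klo L, 6 su:g H, 7 di L.
The penult (syllable 6, su:g) is heavy, so it takes stress.
Stress on syllable 6: re:.ba:s.fe:.bi.klo.ˈsu:g.di.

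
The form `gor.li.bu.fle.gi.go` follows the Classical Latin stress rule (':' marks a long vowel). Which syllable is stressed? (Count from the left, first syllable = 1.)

Classical Latin: stress the penult if heavy (long vowel or closed), else the antepenult.
Weights: 4 fle L, 5 gi L, 6 go L.
The penult (syllable 5, gi) is light, so stress falls on the antepenult (syllable 4, fle).
Stress on syllable 4: gor.li.bu.ˈfle.gi.go.

4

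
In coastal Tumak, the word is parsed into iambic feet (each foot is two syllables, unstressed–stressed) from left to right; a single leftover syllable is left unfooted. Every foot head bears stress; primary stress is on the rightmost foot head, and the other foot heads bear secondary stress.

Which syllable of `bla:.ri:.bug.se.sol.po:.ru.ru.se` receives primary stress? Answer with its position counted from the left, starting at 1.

8

Parse left to right into iambic (σˈσ) feet: (bla:.ˈri:) (bug.ˈse) (sol.ˈpo:) (ru.ˈru) se. Syllable 9 is left unfooted.
Foot heads (stressed positions): 2, 4, 6, 8.
End Rule Rightmost: primary stress on the rightmost head = syllable 8.
Primary stress: syllable 8 → bla:.ri:.bug.se.sol.po:.ru.ˈru.se.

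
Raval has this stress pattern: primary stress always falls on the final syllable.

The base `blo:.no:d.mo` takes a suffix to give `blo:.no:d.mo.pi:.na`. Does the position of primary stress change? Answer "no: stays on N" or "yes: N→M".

yes: 3→5

Base `blo:.no:d.mo` (3 syllables):
  The word has 3 syllables; the final syllable is syllable 3 (mo).
  → primary stress on syllable 3.
Suffixed `blo:.no:d.mo.pi:.na` (5 syllables):
  The word has 5 syllables; the final syllable is syllable 5 (na).
  → primary stress on syllable 5.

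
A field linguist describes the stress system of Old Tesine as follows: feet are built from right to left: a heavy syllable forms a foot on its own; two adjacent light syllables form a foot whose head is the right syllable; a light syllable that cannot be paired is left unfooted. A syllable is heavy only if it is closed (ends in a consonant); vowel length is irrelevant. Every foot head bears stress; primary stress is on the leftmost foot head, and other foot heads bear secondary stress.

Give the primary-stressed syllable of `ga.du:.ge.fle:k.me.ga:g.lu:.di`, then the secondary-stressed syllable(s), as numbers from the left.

Weights: 1 ga L, 2 du: L, 3 ge L, 4 fle:k H, 5 me L, 6 ga:g H, 7 lu: L, 8 di L.
Parse right to left (heavy = foot alone; LL = one foot; stranded L unfooted): ga (du:.ˈge) (ˈfle:k) me (ˈga:g) (lu:.ˈdi).
Foot heads: 3, 4, 6, 8.
Primary stress on the leftmost head = syllable 3.
Secondary stress on 4, 6, 8: ga.du:.ˈge.ˌfle:k.me.ˌga:g.lu:.ˌdi.

primary 3, secondary 4, 6, 8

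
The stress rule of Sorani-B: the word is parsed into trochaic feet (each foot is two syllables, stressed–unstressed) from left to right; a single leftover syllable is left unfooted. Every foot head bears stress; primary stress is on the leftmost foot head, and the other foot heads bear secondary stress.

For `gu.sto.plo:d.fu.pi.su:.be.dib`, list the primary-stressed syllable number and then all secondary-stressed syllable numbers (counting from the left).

primary 1, secondary 3, 5, 7

Parse left to right into trochaic (ˈσσ) feet: (ˈgu.sto) (ˈplo:d.fu) (ˈpi.su:) (ˈbe.dib).
Foot heads (stressed positions): 1, 3, 5, 7.
End Rule Leftmost: primary stress on the leftmost head = syllable 1.
Secondary stress on 3, 5, 7: ˈgu.sto.ˌplo:d.fu.ˌpi.su:.ˌbe.dib.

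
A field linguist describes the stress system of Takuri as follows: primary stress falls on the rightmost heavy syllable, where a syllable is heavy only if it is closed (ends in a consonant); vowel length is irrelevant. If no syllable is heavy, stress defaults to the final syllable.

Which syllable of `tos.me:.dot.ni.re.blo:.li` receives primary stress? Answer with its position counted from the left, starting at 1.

3

Weights: 1 tos H, 2 me: L, 3 dot H, 4 ni L, 5 re L, 6 blo: L, 7 li L.
Heavy syllables in the domain: 1, 3. The rightmost is syllable 3 (dot).
Primary stress: syllable 3 → tos.me:.ˈdot.ni.re.blo:.li.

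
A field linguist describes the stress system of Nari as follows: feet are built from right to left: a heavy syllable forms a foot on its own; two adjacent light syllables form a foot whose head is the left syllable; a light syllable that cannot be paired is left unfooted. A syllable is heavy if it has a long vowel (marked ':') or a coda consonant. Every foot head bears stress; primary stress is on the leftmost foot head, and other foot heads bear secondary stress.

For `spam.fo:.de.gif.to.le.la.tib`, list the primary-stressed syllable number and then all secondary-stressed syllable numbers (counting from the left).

Weights: 1 spam H, 2 fo: H, 3 de L, 4 gif H, 5 to L, 6 le L, 7 la L, 8 tib H.
Parse right to left (heavy = foot alone; LL = one foot; stranded L unfooted): (ˈspam) (ˈfo:) de (ˈgif) to (ˈle.la) (ˈtib).
Foot heads: 1, 2, 4, 6, 8.
Primary stress on the leftmost head = syllable 1.
Secondary stress on 2, 4, 6, 8: ˈspam.ˌfo:.de.ˌgif.to.ˌle.la.ˌtib.

primary 1, secondary 2, 4, 6, 8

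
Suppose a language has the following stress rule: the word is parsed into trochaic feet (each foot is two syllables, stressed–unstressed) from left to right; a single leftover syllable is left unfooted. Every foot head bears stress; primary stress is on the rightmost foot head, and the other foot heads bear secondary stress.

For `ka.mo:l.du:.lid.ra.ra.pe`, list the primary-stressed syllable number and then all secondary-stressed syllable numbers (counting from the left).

primary 5, secondary 1, 3

Parse left to right into trochaic (ˈσσ) feet: (ˈka.mo:l) (ˈdu:.lid) (ˈra.ra) pe. Syllable 7 is left unfooted.
Foot heads (stressed positions): 1, 3, 5.
End Rule Rightmost: primary stress on the rightmost head = syllable 5.
Secondary stress on 1, 3: ˌka.mo:l.ˌdu:.lid.ˈra.ra.pe.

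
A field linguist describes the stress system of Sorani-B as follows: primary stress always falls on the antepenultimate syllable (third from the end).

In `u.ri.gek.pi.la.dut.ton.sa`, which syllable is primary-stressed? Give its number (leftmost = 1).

The word has 8 syllables; the antepenultimate syllable (third from the end) is syllable 6 (dut).
Primary stress: syllable 6 → u.ri.gek.pi.la.ˈdut.ton.sa.

6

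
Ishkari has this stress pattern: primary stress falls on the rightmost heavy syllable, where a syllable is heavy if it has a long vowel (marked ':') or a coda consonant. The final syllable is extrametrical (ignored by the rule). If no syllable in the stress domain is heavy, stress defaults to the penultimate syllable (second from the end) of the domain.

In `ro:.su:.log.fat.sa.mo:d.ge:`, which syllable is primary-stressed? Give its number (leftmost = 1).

The final syllable (7, ge:) is extrametrical; the stress domain is syllables 1–6.
Weights: 1 ro: H, 2 su: H, 3 log H, 4 fat H, 5 sa L, 6 mo:d H.
Heavy syllables in the domain: 1, 2, 3, 4, 6. The rightmost is syllable 6 (mo:d).
Primary stress: syllable 6 → ro:.su:.log.fat.sa.ˈmo:d.ge:.

6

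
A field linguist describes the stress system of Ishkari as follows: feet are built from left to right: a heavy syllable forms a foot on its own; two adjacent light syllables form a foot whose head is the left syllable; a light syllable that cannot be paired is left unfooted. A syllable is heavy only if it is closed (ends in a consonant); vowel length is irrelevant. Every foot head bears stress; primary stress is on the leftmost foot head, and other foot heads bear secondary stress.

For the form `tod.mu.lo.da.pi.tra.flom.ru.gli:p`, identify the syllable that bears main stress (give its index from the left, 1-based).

1

Weights: 1 tod H, 2 mu L, 3 lo L, 4 da L, 5 pi L, 6 tra L, 7 flom H, 8 ru L, 9 gli:p H.
Parse left to right (heavy = foot alone; LL = one foot; stranded L unfooted): (ˈtod) (ˈmu.lo) (ˈda.pi) tra (ˈflom) ru (ˈgli:p).
Foot heads: 1, 2, 4, 7, 9.
Primary stress on the leftmost head = syllable 1.
Primary stress: syllable 1 → ˈtod.mu.lo.da.pi.tra.flom.ru.gli:p.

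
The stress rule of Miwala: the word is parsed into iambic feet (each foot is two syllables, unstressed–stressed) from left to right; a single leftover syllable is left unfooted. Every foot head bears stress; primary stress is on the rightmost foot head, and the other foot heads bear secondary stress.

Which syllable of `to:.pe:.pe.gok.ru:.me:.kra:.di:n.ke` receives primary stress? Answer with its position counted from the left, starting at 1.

Parse left to right into iambic (σˈσ) feet: (to:.ˈpe:) (pe.ˈgok) (ru:.ˈme:) (kra:.ˈdi:n) ke. Syllable 9 is left unfooted.
Foot heads (stressed positions): 2, 4, 6, 8.
End Rule Rightmost: primary stress on the rightmost head = syllable 8.
Primary stress: syllable 8 → to:.pe:.pe.gok.ru:.me:.kra:.ˈdi:n.ke.

8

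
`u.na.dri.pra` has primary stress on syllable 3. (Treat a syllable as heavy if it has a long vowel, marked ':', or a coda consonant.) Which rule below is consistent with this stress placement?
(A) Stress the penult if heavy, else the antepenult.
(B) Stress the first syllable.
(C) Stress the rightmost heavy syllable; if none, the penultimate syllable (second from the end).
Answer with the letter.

C

Rule A → syllable 2 (observed: 3).
Rule B → syllable 1 (observed: 3).
Rule C → syllable 3 ✓.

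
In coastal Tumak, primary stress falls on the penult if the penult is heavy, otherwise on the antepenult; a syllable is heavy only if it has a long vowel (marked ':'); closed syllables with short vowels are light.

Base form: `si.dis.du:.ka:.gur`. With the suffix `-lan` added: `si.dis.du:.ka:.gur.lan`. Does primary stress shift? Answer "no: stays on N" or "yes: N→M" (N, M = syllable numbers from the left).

no: stays on 4

Base `si.dis.du:.ka:.gur` (5 syllables):
  Weights: 3 du: H, 4 ka: H, 5 gur L.
  The penult (syllable 4, ka:) is heavy, so it takes stress.
  → primary stress on syllable 4.
Suffixed `si.dis.du:.ka:.gur.lan` (6 syllables):
  Weights: 4 ka: H, 5 gur L, 6 lan L.
  The penult (syllable 5, gur) is light, so stress falls on the antepenult (syllable 4, ka:).
  → primary stress on syllable 4.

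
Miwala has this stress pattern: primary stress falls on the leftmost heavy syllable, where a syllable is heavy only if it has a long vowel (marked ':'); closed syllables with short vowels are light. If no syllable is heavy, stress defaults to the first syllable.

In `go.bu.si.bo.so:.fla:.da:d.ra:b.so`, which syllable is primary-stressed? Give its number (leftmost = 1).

5

Weights: 1 go L, 2 bu L, 3 si L, 4 bo L, 5 so: H, 6 fla: H, 7 da:d H, 8 ra:b H, 9 so L.
Heavy syllables in the domain: 5, 6, 7, 8. The leftmost is syllable 5 (so:).
Primary stress: syllable 5 → go.bu.si.bo.ˈso:.fla:.da:d.ra:b.so.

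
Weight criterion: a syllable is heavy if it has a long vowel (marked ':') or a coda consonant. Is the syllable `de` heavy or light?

`de`: short vowel, open (no coda). Short vowel, open → light.

light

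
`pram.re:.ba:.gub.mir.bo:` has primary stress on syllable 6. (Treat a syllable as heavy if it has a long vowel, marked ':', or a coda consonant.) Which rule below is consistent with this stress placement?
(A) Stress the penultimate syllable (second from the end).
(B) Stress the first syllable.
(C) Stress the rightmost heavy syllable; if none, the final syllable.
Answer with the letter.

C

Rule A → syllable 5 (observed: 6).
Rule B → syllable 1 (observed: 6).
Rule C → syllable 6 ✓.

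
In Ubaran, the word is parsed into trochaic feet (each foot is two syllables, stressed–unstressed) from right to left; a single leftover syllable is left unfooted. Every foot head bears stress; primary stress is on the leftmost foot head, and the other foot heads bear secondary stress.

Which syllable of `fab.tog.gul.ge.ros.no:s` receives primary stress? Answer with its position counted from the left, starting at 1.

1

Parse right to left into trochaic (ˈσσ) feet: (ˈfab.tog) (ˈgul.ge) (ˈros.no:s).
Foot heads (stressed positions): 1, 3, 5.
End Rule Leftmost: primary stress on the leftmost head = syllable 1.
Primary stress: syllable 1 → ˈfab.tog.gul.ge.ros.no:s.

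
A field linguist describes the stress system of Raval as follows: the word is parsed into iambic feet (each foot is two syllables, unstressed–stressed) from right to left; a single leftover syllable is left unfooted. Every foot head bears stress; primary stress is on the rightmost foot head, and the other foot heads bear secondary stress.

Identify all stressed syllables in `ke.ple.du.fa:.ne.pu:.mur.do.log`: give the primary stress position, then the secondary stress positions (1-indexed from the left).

primary 9, secondary 3, 5, 7

Parse right to left into iambic (σˈσ) feet: ke (ple.ˈdu) (fa:.ˈne) (pu:.ˈmur) (do.ˈlog). Syllable 1 is left unfooted.
Foot heads (stressed positions): 3, 5, 7, 9.
End Rule Rightmost: primary stress on the rightmost head = syllable 9.
Secondary stress on 3, 5, 7: ke.ple.ˌdu.fa:.ˌne.pu:.ˌmur.do.ˈlog.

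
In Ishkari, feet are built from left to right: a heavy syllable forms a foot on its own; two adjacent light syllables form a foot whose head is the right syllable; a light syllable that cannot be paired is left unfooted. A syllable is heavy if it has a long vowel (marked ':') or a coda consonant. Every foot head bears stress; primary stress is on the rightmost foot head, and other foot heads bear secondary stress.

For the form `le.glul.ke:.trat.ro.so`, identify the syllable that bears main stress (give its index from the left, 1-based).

Weights: 1 le L, 2 glul H, 3 ke: H, 4 trat H, 5 ro L, 6 so L.
Parse left to right (heavy = foot alone; LL = one foot; stranded L unfooted): le (ˈglul) (ˈke:) (ˈtrat) (ro.ˈso).
Foot heads: 2, 3, 4, 6.
Primary stress on the rightmost head = syllable 6.
Primary stress: syllable 6 → le.glul.ke:.trat.ro.ˈso.

6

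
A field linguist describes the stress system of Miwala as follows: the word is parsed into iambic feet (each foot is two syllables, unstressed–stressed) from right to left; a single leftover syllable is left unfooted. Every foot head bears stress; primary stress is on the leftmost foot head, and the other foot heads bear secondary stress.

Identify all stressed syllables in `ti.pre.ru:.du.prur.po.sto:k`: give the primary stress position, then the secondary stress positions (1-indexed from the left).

Parse right to left into iambic (σˈσ) feet: ti (pre.ˈru:) (du.ˈprur) (po.ˈsto:k). Syllable 1 is left unfooted.
Foot heads (stressed positions): 3, 5, 7.
End Rule Leftmost: primary stress on the leftmost head = syllable 3.
Secondary stress on 5, 7: ti.pre.ˈru:.du.ˌprur.po.ˌsto:k.

primary 3, secondary 5, 7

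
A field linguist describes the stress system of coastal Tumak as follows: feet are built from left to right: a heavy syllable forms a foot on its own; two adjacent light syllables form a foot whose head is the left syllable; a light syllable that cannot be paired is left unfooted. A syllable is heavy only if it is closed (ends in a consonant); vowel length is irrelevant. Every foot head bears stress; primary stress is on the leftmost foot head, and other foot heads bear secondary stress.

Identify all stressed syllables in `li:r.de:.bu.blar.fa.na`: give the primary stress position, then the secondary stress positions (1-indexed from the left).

primary 1, secondary 2, 4, 5

Weights: 1 li:r H, 2 de: L, 3 bu L, 4 blar H, 5 fa L, 6 na L.
Parse left to right (heavy = foot alone; LL = one foot; stranded L unfooted): (ˈli:r) (ˈde:.bu) (ˈblar) (ˈfa.na).
Foot heads: 1, 2, 4, 5.
Primary stress on the leftmost head = syllable 1.
Secondary stress on 2, 4, 5: ˈli:r.ˌde:.bu.ˌblar.ˌfa.na.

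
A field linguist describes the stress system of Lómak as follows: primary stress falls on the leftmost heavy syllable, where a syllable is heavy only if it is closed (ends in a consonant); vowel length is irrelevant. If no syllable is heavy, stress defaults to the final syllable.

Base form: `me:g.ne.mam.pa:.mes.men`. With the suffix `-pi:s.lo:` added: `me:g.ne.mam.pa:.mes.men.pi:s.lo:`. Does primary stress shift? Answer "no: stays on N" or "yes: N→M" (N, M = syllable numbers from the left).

no: stays on 1

Base `me:g.ne.mam.pa:.mes.men` (6 syllables):
  Weights: 1 me:g H, 2 ne L, 3 mam H, 4 pa: L, 5 mes H, 6 men H.
  Heavy syllables in the domain: 1, 3, 5, 6. The leftmost is syllable 1 (me:g).
  → primary stress on syllable 1.
Suffixed `me:g.ne.mam.pa:.mes.men.pi:s.lo:` (8 syllables):
  Weights: 1 me:g H, 2 ne L, 3 mam H, 4 pa: L, 5 mes H, 6 men H, 7 pi:s H, 8 lo: L.
  Heavy syllables in the domain: 1, 3, 5, 6, 7. The leftmost is syllable 1 (me:g).
  → primary stress on syllable 1.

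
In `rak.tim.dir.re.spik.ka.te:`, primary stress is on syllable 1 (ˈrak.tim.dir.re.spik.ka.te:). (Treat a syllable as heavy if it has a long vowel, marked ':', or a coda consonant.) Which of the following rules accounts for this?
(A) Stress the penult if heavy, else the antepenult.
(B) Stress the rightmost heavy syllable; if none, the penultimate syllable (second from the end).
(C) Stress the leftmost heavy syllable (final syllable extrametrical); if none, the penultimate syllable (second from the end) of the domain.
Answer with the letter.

C

Rule A → syllable 5 (observed: 1).
Rule B → syllable 7 (observed: 1).
Rule C → syllable 1 ✓.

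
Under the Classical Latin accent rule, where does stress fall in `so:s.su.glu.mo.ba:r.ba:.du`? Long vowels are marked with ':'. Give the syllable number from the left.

Classical Latin: stress the penult if heavy (long vowel or closed), else the antepenult.
Weights: 5 ba:r H, 6 ba: H, 7 du L.
The penult (syllable 6, ba:) is heavy, so it takes stress.
Stress on syllable 6: so:s.su.glu.mo.ba:r.ˈba:.du.

6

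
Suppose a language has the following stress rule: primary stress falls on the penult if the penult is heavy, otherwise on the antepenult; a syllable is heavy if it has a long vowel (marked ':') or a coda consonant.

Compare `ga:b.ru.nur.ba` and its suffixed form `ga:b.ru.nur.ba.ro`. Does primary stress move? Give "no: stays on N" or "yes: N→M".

no: stays on 3

Base `ga:b.ru.nur.ba` (4 syllables):
  Weights: 2 ru L, 3 nur H, 4 ba L.
  The penult (syllable 3, nur) is heavy, so it takes stress.
  → primary stress on syllable 3.
Suffixed `ga:b.ru.nur.ba.ro` (5 syllables):
  Weights: 3 nur H, 4 ba L, 5 ro L.
  The penult (syllable 4, ba) is light, so stress falls on the antepenult (syllable 3, nur).
  → primary stress on syllable 3.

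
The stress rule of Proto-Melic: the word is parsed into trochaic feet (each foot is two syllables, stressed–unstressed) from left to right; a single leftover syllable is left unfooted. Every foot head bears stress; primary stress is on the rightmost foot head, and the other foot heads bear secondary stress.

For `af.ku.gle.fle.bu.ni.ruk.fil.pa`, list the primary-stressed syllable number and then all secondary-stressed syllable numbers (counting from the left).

primary 7, secondary 1, 3, 5

Parse left to right into trochaic (ˈσσ) feet: (ˈaf.ku) (ˈgle.fle) (ˈbu.ni) (ˈruk.fil) pa. Syllable 9 is left unfooted.
Foot heads (stressed positions): 1, 3, 5, 7.
End Rule Rightmost: primary stress on the rightmost head = syllable 7.
Secondary stress on 1, 3, 5: ˌaf.ku.ˌgle.fle.ˌbu.ni.ˈruk.fil.pa.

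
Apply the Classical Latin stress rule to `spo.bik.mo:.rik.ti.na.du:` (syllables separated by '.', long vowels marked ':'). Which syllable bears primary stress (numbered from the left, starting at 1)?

Classical Latin: stress the penult if heavy (long vowel or closed), else the antepenult.
Weights: 5 ti L, 6 na L, 7 du: H.
The penult (syllable 6, na) is light, so stress falls on the antepenult (syllable 5, ti).
Stress on syllable 5: spo.bik.mo:.rik.ˈti.na.du:.

5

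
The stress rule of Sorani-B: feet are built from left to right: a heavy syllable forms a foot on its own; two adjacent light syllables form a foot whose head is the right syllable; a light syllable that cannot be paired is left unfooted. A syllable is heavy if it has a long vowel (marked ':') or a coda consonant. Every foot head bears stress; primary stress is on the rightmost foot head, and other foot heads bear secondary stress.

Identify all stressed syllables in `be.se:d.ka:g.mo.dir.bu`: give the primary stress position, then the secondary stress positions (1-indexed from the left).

primary 5, secondary 2, 3

Weights: 1 be L, 2 se:d H, 3 ka:g H, 4 mo L, 5 dir H, 6 bu L.
Parse left to right (heavy = foot alone; LL = one foot; stranded L unfooted): be (ˈse:d) (ˈka:g) mo (ˈdir) bu.
Foot heads: 2, 3, 5.
Primary stress on the rightmost head = syllable 5.
Secondary stress on 2, 3: be.ˌse:d.ˌka:g.mo.ˈdir.bu.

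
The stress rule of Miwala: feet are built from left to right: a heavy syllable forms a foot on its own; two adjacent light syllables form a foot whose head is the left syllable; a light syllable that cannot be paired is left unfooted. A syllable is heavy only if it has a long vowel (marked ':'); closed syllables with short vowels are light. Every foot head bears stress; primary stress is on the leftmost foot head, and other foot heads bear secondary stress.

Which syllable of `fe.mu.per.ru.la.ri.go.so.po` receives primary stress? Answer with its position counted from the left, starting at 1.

Weights: 1 fe L, 2 mu L, 3 per L, 4 ru L, 5 la L, 6 ri L, 7 go L, 8 so L, 9 po L.
Parse left to right (heavy = foot alone; LL = one foot; stranded L unfooted): (ˈfe.mu) (ˈper.ru) (ˈla.ri) (ˈgo.so) po.
Foot heads: 1, 3, 5, 7.
Primary stress on the leftmost head = syllable 1.
Primary stress: syllable 1 → ˈfe.mu.per.ru.la.ri.go.so.po.

1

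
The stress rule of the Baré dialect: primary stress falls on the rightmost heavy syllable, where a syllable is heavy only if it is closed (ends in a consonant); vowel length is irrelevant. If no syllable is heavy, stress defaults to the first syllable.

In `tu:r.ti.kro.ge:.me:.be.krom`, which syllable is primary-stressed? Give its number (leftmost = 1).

Weights: 1 tu:r H, 2 ti L, 3 kro L, 4 ge: L, 5 me: L, 6 be L, 7 krom H.
Heavy syllables in the domain: 1, 7. The rightmost is syllable 7 (krom).
Primary stress: syllable 7 → tu:r.ti.kro.ge:.me:.be.ˈkrom.

7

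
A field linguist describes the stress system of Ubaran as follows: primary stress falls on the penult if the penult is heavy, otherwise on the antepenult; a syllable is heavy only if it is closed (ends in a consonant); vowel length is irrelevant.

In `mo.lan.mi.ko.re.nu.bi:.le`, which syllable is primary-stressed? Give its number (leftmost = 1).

Weights: 6 nu L, 7 bi: L, 8 le L.
The penult (syllable 7, bi:) is light, so stress falls on the antepenult (syllable 6, nu).
Primary stress: syllable 6 → mo.lan.mi.ko.re.ˈnu.bi:.le.

6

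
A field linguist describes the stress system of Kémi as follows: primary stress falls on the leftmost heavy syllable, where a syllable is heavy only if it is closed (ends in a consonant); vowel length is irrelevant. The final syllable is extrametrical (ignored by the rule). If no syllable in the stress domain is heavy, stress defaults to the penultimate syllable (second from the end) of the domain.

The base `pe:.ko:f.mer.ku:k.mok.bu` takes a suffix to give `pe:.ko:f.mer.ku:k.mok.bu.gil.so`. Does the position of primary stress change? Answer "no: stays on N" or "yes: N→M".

no: stays on 2

Base `pe:.ko:f.mer.ku:k.mok.bu` (6 syllables):
  The final syllable (6, bu) is extrametrical; the stress domain is syllables 1–5.
  Weights: 1 pe: L, 2 ko:f H, 3 mer H, 4 ku:k H, 5 mok H.
  Heavy syllables in the domain: 2, 3, 4, 5. The leftmost is syllable 2 (ko:f).
  → primary stress on syllable 2.
Suffixed `pe:.ko:f.mer.ku:k.mok.bu.gil.so` (8 syllables):
  The final syllable (8, so) is extrametrical; the stress domain is syllables 1–7.
  Weights: 1 pe: L, 2 ko:f H, 3 mer H, 4 ku:k H, 5 mok H, 6 bu L, 7 gil H.
  Heavy syllables in the domain: 2, 3, 4, 5, 7. The leftmost is syllable 2 (ko:f).
  → primary stress on syllable 2.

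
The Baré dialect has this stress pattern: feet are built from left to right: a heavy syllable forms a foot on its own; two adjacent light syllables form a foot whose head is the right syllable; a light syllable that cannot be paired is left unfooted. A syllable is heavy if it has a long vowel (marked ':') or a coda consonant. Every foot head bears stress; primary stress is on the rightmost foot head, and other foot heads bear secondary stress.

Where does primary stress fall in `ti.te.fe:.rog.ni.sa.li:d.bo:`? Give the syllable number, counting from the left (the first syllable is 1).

8

Weights: 1 ti L, 2 te L, 3 fe: H, 4 rog H, 5 ni L, 6 sa L, 7 li:d H, 8 bo: H.
Parse left to right (heavy = foot alone; LL = one foot; stranded L unfooted): (ti.ˈte) (ˈfe:) (ˈrog) (ni.ˈsa) (ˈli:d) (ˈbo:).
Foot heads: 2, 3, 4, 6, 7, 8.
Primary stress on the rightmost head = syllable 8.
Primary stress: syllable 8 → ti.te.fe:.rog.ni.sa.li:d.ˈbo:.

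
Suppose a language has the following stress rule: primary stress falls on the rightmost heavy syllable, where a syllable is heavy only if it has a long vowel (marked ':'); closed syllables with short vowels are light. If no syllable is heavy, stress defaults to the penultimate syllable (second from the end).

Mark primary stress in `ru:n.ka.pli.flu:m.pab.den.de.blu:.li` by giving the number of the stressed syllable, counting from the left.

8

Weights: 1 ru:n H, 2 ka L, 3 pli L, 4 flu:m H, 5 pab L, 6 den L, 7 de L, 8 blu: H, 9 li L.
Heavy syllables in the domain: 1, 4, 8. The rightmost is syllable 8 (blu:).
Primary stress: syllable 8 → ru:n.ka.pli.flu:m.pab.den.de.ˈblu:.li.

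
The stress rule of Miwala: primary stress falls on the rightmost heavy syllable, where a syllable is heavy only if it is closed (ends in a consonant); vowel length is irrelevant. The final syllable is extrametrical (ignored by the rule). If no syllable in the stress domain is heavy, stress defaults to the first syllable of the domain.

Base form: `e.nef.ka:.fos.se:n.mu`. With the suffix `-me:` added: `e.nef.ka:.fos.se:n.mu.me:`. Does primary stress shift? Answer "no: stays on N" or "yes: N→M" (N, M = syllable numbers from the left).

no: stays on 5

Base `e.nef.ka:.fos.se:n.mu` (6 syllables):
  The final syllable (6, mu) is extrametrical; the stress domain is syllables 1–5.
  Weights: 1 e L, 2 nef H, 3 ka: L, 4 fos H, 5 se:n H.
  Heavy syllables in the domain: 2, 4, 5. The rightmost is syllable 5 (se:n).
  → primary stress on syllable 5.
Suffixed `e.nef.ka:.fos.se:n.mu.me:` (7 syllables):
  The final syllable (7, me:) is extrametrical; the stress domain is syllables 1–6.
  Weights: 1 e L, 2 nef H, 3 ka: L, 4 fos H, 5 se:n H, 6 mu L.
  Heavy syllables in the domain: 2, 4, 5. The rightmost is syllable 5 (se:n).
  → primary stress on syllable 5.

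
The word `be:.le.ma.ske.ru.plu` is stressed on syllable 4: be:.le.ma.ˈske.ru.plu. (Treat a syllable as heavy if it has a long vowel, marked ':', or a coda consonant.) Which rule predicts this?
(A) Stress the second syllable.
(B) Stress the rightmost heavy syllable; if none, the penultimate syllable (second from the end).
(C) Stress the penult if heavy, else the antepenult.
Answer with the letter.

C

Rule A → syllable 2 (observed: 4).
Rule B → syllable 1 (observed: 4).
Rule C → syllable 4 ✓.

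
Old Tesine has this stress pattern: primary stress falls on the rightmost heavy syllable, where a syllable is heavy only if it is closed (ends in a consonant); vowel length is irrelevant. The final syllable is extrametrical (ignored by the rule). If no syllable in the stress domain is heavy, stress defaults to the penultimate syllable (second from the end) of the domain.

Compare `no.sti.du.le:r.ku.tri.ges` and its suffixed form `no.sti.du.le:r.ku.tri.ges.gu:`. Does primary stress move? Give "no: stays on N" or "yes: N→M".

Base `no.sti.du.le:r.ku.tri.ges` (7 syllables):
  The final syllable (7, ges) is extrametrical; the stress domain is syllables 1–6.
  Weights: 1 no L, 2 sti L, 3 du L, 4 le:r H, 5 ku L, 6 tri L.
  Heavy syllables in the domain: 4. The rightmost is syllable 4 (le:r).
  → primary stress on syllable 4.
Suffixed `no.sti.du.le:r.ku.tri.ges.gu:` (8 syllables):
  The final syllable (8, gu:) is extrametrical; the stress domain is syllables 1–7.
  Weights: 1 no L, 2 sti L, 3 du L, 4 le:r H, 5 ku L, 6 tri L, 7 ges H.
  Heavy syllables in the domain: 4, 7. The rightmost is syllable 7 (ges).
  → primary stress on syllable 7.

yes: 4→7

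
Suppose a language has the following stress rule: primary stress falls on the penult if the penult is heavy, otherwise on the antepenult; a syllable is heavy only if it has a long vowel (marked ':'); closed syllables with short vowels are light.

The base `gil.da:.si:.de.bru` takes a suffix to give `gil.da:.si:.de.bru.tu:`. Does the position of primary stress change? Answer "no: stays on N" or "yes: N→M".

Base `gil.da:.si:.de.bru` (5 syllables):
  Weights: 3 si: H, 4 de L, 5 bru L.
  The penult (syllable 4, de) is light, so stress falls on the antepenult (syllable 3, si:).
  → primary stress on syllable 3.
Suffixed `gil.da:.si:.de.bru.tu:` (6 syllables):
  Weights: 4 de L, 5 bru L, 6 tu: H.
  The penult (syllable 5, bru) is light, so stress falls on the antepenult (syllable 4, de).
  → primary stress on syllable 4.

yes: 3→4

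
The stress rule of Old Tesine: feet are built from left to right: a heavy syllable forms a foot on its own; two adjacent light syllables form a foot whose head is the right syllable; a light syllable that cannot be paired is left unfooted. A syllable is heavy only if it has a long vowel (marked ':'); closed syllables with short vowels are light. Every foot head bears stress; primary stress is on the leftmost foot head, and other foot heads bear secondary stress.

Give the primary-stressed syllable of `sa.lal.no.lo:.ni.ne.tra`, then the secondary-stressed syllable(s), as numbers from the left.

primary 2, secondary 4, 6

Weights: 1 sa L, 2 lal L, 3 no L, 4 lo: H, 5 ni L, 6 ne L, 7 tra L.
Parse left to right (heavy = foot alone; LL = one foot; stranded L unfooted): (sa.ˈlal) no (ˈlo:) (ni.ˈne) tra.
Foot heads: 2, 4, 6.
Primary stress on the leftmost head = syllable 2.
Secondary stress on 4, 6: sa.ˈlal.no.ˌlo:.ni.ˌne.tra.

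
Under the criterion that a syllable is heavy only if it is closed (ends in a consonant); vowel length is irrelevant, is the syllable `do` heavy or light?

`do`: short vowel, open (no coda). Open (no coda) → light.

light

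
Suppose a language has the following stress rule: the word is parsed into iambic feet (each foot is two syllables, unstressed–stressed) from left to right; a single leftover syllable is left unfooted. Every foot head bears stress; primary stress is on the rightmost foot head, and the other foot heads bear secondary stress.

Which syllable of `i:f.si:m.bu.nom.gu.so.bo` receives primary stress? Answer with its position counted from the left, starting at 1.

Parse left to right into iambic (σˈσ) feet: (i:f.ˈsi:m) (bu.ˈnom) (gu.ˈso) bo. Syllable 7 is left unfooted.
Foot heads (stressed positions): 2, 4, 6.
End Rule Rightmost: primary stress on the rightmost head = syllable 6.
Primary stress: syllable 6 → i:f.si:m.bu.nom.gu.ˈso.bo.

6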